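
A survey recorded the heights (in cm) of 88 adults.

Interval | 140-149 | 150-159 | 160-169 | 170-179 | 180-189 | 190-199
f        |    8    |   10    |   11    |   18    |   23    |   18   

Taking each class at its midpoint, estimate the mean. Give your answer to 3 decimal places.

174.955

Midpoints: 144.5, 154.5, 164.5, 174.5, 184.5, 194.5
Σfm = 8×144.5 + 10×154.5 + 11×164.5 + 18×174.5 + 23×184.5 + 18×194.5 = 15396
n = Σf = 88
Mean = 15396 / 88 = 174.9545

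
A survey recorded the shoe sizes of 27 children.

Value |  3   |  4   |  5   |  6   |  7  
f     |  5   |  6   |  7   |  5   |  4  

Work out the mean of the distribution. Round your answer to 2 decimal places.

4.89

Values: 3, 4, 5, 6, 7
Σfx = 5×3 + 6×4 + 7×5 + 5×6 + 4×7 = 132
n = Σf = 27
Mean = 132 / 27 = 4.8889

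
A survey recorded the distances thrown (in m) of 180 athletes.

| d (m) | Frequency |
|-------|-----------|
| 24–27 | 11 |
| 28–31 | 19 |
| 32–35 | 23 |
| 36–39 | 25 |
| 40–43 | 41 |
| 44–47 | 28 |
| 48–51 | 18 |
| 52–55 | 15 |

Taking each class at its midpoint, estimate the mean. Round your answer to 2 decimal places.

40.10

Midpoints: 25.5, 29.5, 33.5, 37.5, 41.5, 45.5, 49.5, 53.5
Σfm = 11×25.5 + 19×29.5 + 23×33.5 + 25×37.5 + 41×41.5 + 28×45.5 + 18×49.5 + 15×53.5 = 7218
n = Σf = 180
Mean = 7218 / 180 = 40.1000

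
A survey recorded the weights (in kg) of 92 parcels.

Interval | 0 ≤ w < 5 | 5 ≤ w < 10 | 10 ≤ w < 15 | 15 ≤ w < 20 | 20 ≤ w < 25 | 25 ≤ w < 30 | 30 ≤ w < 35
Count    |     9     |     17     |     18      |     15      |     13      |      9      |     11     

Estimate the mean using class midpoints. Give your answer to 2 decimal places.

Midpoints: 2.5, 7.5, 12.5, 17.5, 22.5, 27.5, 32.5
Σfm = 9×2.5 + 17×7.5 + 18×12.5 + 15×17.5 + 13×22.5 + 9×27.5 + 11×32.5 = 1535
n = Σf = 92
Mean = 1535 / 92 = 16.6848

16.68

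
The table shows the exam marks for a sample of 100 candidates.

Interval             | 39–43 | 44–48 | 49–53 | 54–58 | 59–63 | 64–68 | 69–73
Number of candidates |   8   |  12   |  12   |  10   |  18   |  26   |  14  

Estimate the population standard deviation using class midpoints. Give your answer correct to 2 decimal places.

Midpoints: 41, 46, 51, 56, 61, 66, 71
n = 100, Σfm = 5860, mean = 58.6000
Σfm² = 352220
Σf(m − x̄)² = Σfm² − (Σfm)²/n = 352220 − 5860²/100 = 8824.0000
Population variance = 8824.0000 / 100 = 88.2400
Standard deviation = √88.2400 = 9.3936

9.39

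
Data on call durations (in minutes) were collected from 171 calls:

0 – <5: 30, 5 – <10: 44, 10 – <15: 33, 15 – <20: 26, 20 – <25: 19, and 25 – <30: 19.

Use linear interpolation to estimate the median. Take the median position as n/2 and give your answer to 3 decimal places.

11.742

Cumulative frequencies: 30, 74, 107, 133, 152, 171
n = 171; position = n/2 = 85.5.
This falls in the class 10 – <15: L = 10, F = 74, f = 33, h = 5.
Median ≈ 10 + ((85.5 − 74) / 33) × 5 = 11.7424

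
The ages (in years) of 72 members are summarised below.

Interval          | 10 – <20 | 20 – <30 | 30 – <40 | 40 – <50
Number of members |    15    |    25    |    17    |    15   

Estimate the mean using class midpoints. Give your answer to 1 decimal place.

Midpoints: 15, 25, 35, 45
Σfm = 15×15 + 25×25 + 17×35 + 15×45 = 2120
n = Σf = 72
Mean = 2120 / 72 = 29.4444

29.4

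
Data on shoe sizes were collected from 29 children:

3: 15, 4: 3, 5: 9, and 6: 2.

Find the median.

3

Cumulative frequencies: 15, 18, 27, 29
n = 29, so the median is the value in position (n+1)/2 = 15.
Position 15 falls at value 3.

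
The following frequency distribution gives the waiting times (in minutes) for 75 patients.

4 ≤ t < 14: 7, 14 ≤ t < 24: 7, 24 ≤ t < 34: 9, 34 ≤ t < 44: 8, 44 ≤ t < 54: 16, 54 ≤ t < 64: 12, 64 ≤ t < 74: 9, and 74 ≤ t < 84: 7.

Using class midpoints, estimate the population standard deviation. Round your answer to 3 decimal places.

20.731

Midpoints: 9, 19, 29, 39, 49, 59, 69, 79
n = 75, Σfm = 3435, mean = 45.8000
Σfm² = 189555
Σf(m − x̄)² = Σfm² − (Σfm)²/n = 189555 − 3435²/75 = 32232.0000
Population variance = 32232.0000 / 75 = 429.7600
Standard deviation = √429.7600 = 20.7307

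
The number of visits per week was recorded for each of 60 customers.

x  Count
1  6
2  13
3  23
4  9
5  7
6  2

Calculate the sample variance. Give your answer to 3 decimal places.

Values: 1, 2, 3, 4, 5, 6
n = 60, Σfx = 184, mean = 3.0667
Σfx² = 656
Σf(x − x̄)² = Σfx² − (Σfx)²/n = 656 − 184²/60 = 91.7333
Sample variance = 91.7333 / 59 = 1.5548

1.555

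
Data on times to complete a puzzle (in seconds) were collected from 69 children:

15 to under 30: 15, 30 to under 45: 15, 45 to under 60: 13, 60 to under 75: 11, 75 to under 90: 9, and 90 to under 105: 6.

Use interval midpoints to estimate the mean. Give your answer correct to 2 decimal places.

52.93

Midpoints: 22.5, 37.5, 52.5, 67.5, 82.5, 97.5
Σfm = 15×22.5 + 15×37.5 + 13×52.5 + 11×67.5 + 9×82.5 + 6×97.5 = 3652.5
n = Σf = 69
Mean = 3652.5 / 69 = 52.9348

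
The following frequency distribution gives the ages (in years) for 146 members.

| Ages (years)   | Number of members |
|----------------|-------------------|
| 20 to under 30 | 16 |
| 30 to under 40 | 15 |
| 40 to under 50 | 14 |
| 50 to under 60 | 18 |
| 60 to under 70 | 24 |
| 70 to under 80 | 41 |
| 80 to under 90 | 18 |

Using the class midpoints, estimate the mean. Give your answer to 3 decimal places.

Midpoints: 25, 35, 45, 55, 65, 75, 85
Σfm = 16×25 + 15×35 + 14×45 + 18×55 + 24×65 + 41×75 + 18×85 = 8710
n = Σf = 146
Mean = 8710 / 146 = 59.6575

59.658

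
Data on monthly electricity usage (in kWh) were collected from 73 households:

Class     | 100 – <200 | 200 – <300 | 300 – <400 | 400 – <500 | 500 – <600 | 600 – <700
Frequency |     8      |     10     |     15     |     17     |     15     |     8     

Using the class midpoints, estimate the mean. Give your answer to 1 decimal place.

411.6

Midpoints: 150, 250, 350, 450, 550, 650
Σfm = 8×150 + 10×250 + 15×350 + 17×450 + 15×550 + 8×650 = 30050
n = Σf = 73
Mean = 30050 / 73 = 411.6438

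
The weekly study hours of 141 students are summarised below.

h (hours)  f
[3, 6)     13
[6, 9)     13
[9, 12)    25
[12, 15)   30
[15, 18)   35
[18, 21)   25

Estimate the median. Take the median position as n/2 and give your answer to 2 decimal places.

13.95

Cumulative frequencies: 13, 26, 51, 81, 116, 141
n = 141; position = n/2 = 70.5.
This falls in the class [12, 15): L = 12, F = 51, f = 30, h = 3.
Median ≈ 12 + ((70.5 − 51) / 30) × 3 = 13.9500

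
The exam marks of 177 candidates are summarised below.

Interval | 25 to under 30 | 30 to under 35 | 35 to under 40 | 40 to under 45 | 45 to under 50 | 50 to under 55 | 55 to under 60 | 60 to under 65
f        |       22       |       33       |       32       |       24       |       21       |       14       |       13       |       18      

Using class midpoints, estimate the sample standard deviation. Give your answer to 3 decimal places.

10.949

Midpoints: 27.5, 32.5, 37.5, 42.5, 47.5, 52.5, 57.5, 62.5
n = 177, Σfm = 7502.5, mean = 42.3870
Σfm² = 339106.25
Σf(m − x̄)² = Σfm² − (Σfm)²/n = 339106.25 − 7502.5²/177 = 21097.7401
Sample variance = 21097.7401 / 176 = 119.8735
Standard deviation = √119.8735 = 10.9487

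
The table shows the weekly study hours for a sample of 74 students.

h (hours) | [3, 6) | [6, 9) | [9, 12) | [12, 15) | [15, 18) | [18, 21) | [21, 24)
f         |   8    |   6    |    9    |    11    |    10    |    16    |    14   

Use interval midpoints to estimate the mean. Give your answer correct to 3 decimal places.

15.081

Midpoints: 4.5, 7.5, 10.5, 13.5, 16.5, 19.5, 22.5
Σfm = 8×4.5 + 6×7.5 + 9×10.5 + 11×13.5 + 10×16.5 + 16×19.5 + 14×22.5 = 1116
n = Σf = 74
Mean = 1116 / 74 = 15.0811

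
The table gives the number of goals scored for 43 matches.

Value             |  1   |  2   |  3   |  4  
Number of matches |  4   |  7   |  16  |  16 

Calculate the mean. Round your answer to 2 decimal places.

Values: 1, 2, 3, 4
Σfx = 4×1 + 7×2 + 16×3 + 16×4 = 130
n = Σf = 43
Mean = 130 / 43 = 3.0233

3.02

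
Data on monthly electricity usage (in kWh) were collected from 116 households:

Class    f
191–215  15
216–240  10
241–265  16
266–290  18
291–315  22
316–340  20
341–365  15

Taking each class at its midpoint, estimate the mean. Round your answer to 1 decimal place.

283.6

Midpoints: 203, 228, 253, 278, 303, 328, 353
Σfm = 15×203 + 10×228 + 16×253 + 18×278 + 22×303 + 20×328 + 15×353 = 32898
n = Σf = 116
Mean = 32898 / 116 = 283.6034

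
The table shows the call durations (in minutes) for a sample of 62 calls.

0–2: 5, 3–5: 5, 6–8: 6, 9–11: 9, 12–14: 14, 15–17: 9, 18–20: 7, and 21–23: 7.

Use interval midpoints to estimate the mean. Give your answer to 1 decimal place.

12.4

Midpoints: 1, 4, 7, 10, 13, 16, 19, 22
Σfm = 5×1 + 5×4 + 6×7 + 9×10 + 14×13 + 9×16 + 7×19 + 7×22 = 770
n = Σf = 62
Mean = 770 / 62 = 12.4194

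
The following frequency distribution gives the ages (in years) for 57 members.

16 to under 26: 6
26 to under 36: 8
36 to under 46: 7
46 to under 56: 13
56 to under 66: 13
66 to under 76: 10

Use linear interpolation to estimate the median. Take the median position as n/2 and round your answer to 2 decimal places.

Cumulative frequencies: 6, 14, 21, 34, 47, 57
n = 57; position = n/2 = 28.5.
This falls in the class 46 to under 56: L = 46, F = 21, f = 13, h = 10.
Median ≈ 46 + ((28.5 − 21) / 13) × 10 = 51.7692

51.77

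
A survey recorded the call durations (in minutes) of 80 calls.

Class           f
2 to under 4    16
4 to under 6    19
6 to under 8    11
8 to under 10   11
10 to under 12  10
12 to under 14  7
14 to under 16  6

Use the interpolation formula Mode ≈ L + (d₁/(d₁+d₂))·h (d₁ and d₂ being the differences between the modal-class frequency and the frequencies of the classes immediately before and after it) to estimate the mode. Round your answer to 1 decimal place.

Modal class: 4 to under 6 (highest frequency 19).
d₁ = 19 − 16 = 3, d₂ = 19 − 11 = 8
Mode ≈ 4 + (3/(3+8)) × 2 = 4 + 0.5455 = 4.5455

4.5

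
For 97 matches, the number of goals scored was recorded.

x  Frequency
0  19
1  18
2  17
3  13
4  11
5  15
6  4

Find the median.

Cumulative frequencies: 19, 37, 54, 67, 78, 93, 97
n = 97, so the median is the value in position (n+1)/2 = 49.
Position 49 falls at value 2.

2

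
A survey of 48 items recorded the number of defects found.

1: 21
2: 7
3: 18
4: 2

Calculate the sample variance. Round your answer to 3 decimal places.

Values: 1, 2, 3, 4
n = 48, Σfx = 97, mean = 2.0208
Σfx² = 243
Σf(x − x̄)² = Σfx² − (Σfx)²/n = 243 − 97²/48 = 46.9792
Sample variance = 46.9792 / 47 = 0.9996

1.000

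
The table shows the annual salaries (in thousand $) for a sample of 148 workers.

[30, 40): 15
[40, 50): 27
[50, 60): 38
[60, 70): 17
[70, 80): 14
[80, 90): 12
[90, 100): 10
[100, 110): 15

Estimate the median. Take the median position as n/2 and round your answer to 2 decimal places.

Cumulative frequencies: 15, 42, 80, 97, 111, 123, 133, 148
n = 148; position = n/2 = 74.
This falls in the class [50, 60): L = 50, F = 42, f = 38, h = 10.
Median ≈ 50 + ((74 − 42) / 38) × 10 = 58.4211

58.42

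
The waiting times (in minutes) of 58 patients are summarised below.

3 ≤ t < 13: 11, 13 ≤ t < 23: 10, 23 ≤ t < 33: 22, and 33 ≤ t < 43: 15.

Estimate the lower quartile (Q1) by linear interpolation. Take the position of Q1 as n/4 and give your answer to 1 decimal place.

Cumulative frequencies: 11, 21, 43, 58
n = 58; position = n/4 = 14.5.
This falls in the class 13 ≤ t < 23: L = 13, F = 11, f = 10, h = 10.
Lower quartile ≈ 13 + ((14.5 − 11) / 10) × 10 = 16.5000

16.5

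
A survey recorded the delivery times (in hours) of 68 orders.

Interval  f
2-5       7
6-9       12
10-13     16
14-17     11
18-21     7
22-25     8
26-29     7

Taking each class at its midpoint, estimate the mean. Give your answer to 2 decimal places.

14.50

Midpoints: 3.5, 7.5, 11.5, 15.5, 19.5, 23.5, 27.5
Σfm = 7×3.5 + 12×7.5 + 16×11.5 + 11×15.5 + 7×19.5 + 8×23.5 + 7×27.5 = 986
n = Σf = 68
Mean = 986 / 68 = 14.5000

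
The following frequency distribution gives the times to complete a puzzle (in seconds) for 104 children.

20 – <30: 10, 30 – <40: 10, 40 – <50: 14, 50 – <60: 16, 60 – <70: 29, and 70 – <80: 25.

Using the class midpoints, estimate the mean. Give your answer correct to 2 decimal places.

Midpoints: 25, 35, 45, 55, 65, 75
Σfm = 10×25 + 10×35 + 14×45 + 16×55 + 29×65 + 25×75 = 5870
n = Σf = 104
Mean = 5870 / 104 = 56.4423

56.44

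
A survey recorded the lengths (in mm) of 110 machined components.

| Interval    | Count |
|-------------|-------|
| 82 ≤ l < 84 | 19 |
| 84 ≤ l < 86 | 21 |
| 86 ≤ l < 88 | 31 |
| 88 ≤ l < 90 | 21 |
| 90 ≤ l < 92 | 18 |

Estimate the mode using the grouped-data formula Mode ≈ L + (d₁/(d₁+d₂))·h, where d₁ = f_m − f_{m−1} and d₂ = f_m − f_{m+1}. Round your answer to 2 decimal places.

87.00

Modal class: 86 ≤ l < 88 (highest frequency 31).
d₁ = 31 − 21 = 10, d₂ = 31 − 21 = 10
Mode ≈ 86 + (10/(10+10)) × 2 = 86 + 1.0000 = 87.0000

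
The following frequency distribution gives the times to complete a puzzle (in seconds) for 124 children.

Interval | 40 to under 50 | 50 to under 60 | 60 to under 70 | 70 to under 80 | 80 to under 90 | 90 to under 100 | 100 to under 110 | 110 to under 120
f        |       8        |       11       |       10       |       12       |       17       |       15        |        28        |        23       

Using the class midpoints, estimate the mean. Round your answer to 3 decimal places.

88.468

Midpoints: 45, 55, 65, 75, 85, 95, 105, 115
Σfm = 8×45 + 11×55 + 10×65 + 12×75 + 17×85 + 15×95 + 28×105 + 23×115 = 10970
n = Σf = 124
Mean = 10970 / 124 = 88.4677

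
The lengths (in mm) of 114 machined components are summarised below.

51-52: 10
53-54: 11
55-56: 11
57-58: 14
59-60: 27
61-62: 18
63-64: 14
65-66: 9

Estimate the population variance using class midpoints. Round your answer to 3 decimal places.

16.163

Midpoints: 51.5, 53.5, 55.5, 57.5, 59.5, 61.5, 63.5, 65.5
n = 114, Σfm = 6711, mean = 58.8684
Σfm² = 396908.5
Σf(m − x̄)² = Σfm² − (Σfm)²/n = 396908.5 − 6711²/114 = 1842.5263
Population variance = 1842.5263 / 114 = 16.1625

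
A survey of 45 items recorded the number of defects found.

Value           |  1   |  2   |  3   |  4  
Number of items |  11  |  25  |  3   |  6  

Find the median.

2

Cumulative frequencies: 11, 36, 39, 45
n = 45, so the median is the value in position (n+1)/2 = 23.
Position 23 falls at value 2.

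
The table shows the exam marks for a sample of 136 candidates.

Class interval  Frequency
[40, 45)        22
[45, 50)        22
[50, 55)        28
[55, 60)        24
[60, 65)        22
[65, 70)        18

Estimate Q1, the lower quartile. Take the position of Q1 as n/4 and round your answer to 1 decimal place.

Cumulative frequencies: 22, 44, 72, 96, 118, 136
n = 136; position = n/4 = 34.
This falls in the class [45, 50): L = 45, F = 22, f = 22, h = 5.
Lower quartile ≈ 45 + ((34 − 22) / 22) × 5 = 47.7273

47.7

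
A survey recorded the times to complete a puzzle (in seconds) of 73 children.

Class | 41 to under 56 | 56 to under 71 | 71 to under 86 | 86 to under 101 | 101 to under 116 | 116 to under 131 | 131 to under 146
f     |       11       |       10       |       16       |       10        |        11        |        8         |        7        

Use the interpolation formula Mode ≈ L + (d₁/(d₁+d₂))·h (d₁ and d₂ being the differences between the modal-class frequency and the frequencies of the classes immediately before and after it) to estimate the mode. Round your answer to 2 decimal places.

78.50

Modal class: 71 to under 86 (highest frequency 16).
d₁ = 16 − 10 = 6, d₂ = 16 − 10 = 6
Mode ≈ 71 + (6/(6+6)) × 15 = 71 + 7.5000 = 78.5000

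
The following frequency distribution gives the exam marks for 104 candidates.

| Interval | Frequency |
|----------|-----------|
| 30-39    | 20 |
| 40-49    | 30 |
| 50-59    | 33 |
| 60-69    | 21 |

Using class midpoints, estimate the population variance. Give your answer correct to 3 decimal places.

103.763

Midpoints: 34.5, 44.5, 54.5, 64.5
n = 104, Σfm = 5178, mean = 49.7885
Σfm² = 268596
Σf(m − x̄)² = Σfm² − (Σfm)²/n = 268596 − 5178²/104 = 10791.3462
Population variance = 10791.3462 / 104 = 103.7629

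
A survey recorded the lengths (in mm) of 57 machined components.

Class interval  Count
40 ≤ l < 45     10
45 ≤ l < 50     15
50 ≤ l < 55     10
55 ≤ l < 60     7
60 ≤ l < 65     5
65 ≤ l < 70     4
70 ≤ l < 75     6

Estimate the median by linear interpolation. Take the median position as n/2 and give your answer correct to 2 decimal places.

51.75

Cumulative frequencies: 10, 25, 35, 42, 47, 51, 57
n = 57; position = n/2 = 28.5.
This falls in the class 50 ≤ l < 55: L = 50, F = 25, f = 10, h = 5.
Median ≈ 50 + ((28.5 − 25) / 10) × 5 = 51.7500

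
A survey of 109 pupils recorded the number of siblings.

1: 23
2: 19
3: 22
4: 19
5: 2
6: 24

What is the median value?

Cumulative frequencies: 23, 42, 64, 83, 85, 109
n = 109, so the median is the value in position (n+1)/2 = 55.
Position 55 falls at value 3.

3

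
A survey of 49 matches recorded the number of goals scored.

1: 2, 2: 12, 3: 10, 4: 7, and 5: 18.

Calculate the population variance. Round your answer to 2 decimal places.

1.72

Values: 1, 2, 3, 4, 5
n = 49, Σfx = 174, mean = 3.5510
Σfx² = 702
Σf(x − x̄)² = Σfx² − (Σfx)²/n = 702 − 174²/49 = 84.1224
Population variance = 84.1224 / 49 = 1.7168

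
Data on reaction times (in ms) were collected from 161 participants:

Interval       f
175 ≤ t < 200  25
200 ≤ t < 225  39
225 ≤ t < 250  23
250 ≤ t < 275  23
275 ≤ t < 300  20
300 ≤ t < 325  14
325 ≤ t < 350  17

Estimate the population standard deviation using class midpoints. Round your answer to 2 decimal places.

Midpoints: 187.5, 212.5, 237.5, 262.5, 287.5, 312.5, 337.5
n = 161, Σfm = 40337.5, mean = 250.5435
Σfm² = 10478906.25
Σf(m − x̄)² = Σfm² − (Σfm)²/n = 10478906.25 − 40337.5²/161 = 372608.6957
Population variance = 372608.6957 / 161 = 2314.3397
Standard deviation = √2314.3397 = 48.1076

48.11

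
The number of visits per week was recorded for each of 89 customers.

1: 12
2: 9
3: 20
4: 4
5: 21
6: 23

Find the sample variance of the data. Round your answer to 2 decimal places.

Values: 1, 2, 3, 4, 5, 6
n = 89, Σfx = 349, mean = 3.9213
Σfx² = 1645
Σf(x − x̄)² = Σfx² − (Σfx)²/n = 1645 − 349²/89 = 276.4494
Sample variance = 276.4494 / 88 = 3.1415

3.14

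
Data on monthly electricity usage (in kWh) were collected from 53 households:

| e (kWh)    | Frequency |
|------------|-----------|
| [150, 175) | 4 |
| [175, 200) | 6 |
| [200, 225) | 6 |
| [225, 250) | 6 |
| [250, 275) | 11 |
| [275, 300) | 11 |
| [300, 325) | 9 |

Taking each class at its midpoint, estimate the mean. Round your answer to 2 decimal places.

Midpoints: 162.5, 187.5, 212.5, 237.5, 262.5, 287.5, 312.5
Σfm = 4×162.5 + 6×187.5 + 6×212.5 + 6×237.5 + 11×262.5 + 11×287.5 + 9×312.5 = 13337.5
n = Σf = 53
Mean = 13337.5 / 53 = 251.6509

251.65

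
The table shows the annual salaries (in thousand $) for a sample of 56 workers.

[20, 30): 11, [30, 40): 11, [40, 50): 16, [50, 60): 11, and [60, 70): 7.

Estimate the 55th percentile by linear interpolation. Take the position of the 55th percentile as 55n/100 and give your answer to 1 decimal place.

Cumulative frequencies: 11, 22, 38, 49, 56
n = 56; position = 55n/100 = 30.8.
This falls in the class [40, 50): L = 40, F = 22, f = 16, h = 10.
55th percentile ≈ 40 + ((30.8 − 22) / 16) × 10 = 45.5000

45.5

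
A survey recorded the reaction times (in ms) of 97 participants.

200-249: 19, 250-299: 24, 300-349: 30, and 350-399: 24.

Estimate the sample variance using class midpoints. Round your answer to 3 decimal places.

Midpoints: 224.5, 274.5, 324.5, 374.5
n = 97, Σfm = 29576.5, mean = 304.9124
Σfm² = 9291024.25
Σf(m − x̄)² = Σfm² − (Σfm)²/n = 9291024.25 − 29576.5²/97 = 272783.5052
Sample variance = 272783.5052 / 96 = 2841.4948

2841.495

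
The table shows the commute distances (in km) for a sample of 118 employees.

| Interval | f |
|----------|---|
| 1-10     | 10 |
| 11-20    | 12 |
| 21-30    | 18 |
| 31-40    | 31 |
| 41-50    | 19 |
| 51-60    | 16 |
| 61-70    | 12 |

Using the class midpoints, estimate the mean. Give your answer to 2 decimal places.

Midpoints: 5.5, 15.5, 25.5, 35.5, 45.5, 55.5, 65.5
Σfm = 10×5.5 + 12×15.5 + 18×25.5 + 31×35.5 + 19×45.5 + 16×55.5 + 12×65.5 = 4339
n = Σf = 118
Mean = 4339 / 118 = 36.7712

36.77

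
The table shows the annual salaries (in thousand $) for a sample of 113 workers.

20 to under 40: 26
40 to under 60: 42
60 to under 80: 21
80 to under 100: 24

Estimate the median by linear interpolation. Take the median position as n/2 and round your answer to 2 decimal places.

54.52

Cumulative frequencies: 26, 68, 89, 113
n = 113; position = n/2 = 56.5.
This falls in the class 40 to under 60: L = 40, F = 26, f = 42, h = 20.
Median ≈ 40 + ((56.5 − 26) / 42) × 20 = 54.5238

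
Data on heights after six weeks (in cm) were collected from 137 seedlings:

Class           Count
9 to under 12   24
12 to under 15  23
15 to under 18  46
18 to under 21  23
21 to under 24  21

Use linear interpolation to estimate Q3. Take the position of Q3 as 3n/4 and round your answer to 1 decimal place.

Cumulative frequencies: 24, 47, 93, 116, 137
n = 137; position = 3n/4 = 102.75.
This falls in the class 18 to under 21: L = 18, F = 93, f = 23, h = 3.
Upper quartile ≈ 18 + ((102.75 − 93) / 23) × 3 = 19.2717

19.3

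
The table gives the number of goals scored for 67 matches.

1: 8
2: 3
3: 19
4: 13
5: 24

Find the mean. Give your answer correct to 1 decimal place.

Values: 1, 2, 3, 4, 5
Σfx = 8×1 + 3×2 + 19×3 + 13×4 + 24×5 = 243
n = Σf = 67
Mean = 243 / 67 = 3.6269

3.6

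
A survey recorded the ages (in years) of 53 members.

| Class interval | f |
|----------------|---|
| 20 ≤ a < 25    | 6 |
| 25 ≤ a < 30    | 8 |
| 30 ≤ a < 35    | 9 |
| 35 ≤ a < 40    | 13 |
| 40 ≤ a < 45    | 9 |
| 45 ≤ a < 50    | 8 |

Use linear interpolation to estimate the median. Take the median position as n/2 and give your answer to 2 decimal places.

Cumulative frequencies: 6, 14, 23, 36, 45, 53
n = 53; position = n/2 = 26.5.
This falls in the class 35 ≤ a < 40: L = 35, F = 23, f = 13, h = 5.
Median ≈ 35 + ((26.5 − 23) / 13) × 5 = 36.3462

36.35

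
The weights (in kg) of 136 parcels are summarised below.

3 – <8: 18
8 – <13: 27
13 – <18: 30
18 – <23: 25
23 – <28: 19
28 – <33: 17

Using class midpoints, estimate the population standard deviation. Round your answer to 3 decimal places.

7.834

Midpoints: 5.5, 10.5, 15.5, 20.5, 25.5, 30.5
n = 136, Σfm = 2363, mean = 17.3750
Σfm² = 49404
Σf(m − x̄)² = Σfm² − (Σfm)²/n = 49404 − 2363²/136 = 8346.8750
Population variance = 8346.8750 / 136 = 61.3741
Standard deviation = √61.3741 = 7.8342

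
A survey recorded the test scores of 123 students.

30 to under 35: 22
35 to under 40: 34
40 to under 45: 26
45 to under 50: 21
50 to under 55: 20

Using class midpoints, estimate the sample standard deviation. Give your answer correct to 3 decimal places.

Midpoints: 32.5, 37.5, 42.5, 47.5, 52.5
n = 123, Σfm = 5142.5, mean = 41.8089
Σfm² = 220518.75
Σf(m − x̄)² = Σfm² − (Σfm)²/n = 220518.75 − 5142.5²/123 = 5516.2602
Sample variance = 5516.2602 / 122 = 45.2152
Standard deviation = √45.2152 = 6.7242

6.724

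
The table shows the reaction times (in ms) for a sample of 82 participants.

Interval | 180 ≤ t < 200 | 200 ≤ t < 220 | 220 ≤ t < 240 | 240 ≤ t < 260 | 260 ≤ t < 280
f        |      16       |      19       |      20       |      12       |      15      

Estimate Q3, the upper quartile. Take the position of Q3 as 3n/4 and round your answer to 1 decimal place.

250.8

Cumulative frequencies: 16, 35, 55, 67, 82
n = 82; position = 3n/4 = 61.5.
This falls in the class 240 ≤ t < 260: L = 240, F = 55, f = 12, h = 20.
Upper quartile ≈ 240 + ((61.5 − 55) / 12) × 20 = 250.8333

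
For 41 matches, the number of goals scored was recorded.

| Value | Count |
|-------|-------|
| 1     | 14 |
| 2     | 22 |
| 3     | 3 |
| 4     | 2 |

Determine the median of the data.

Cumulative frequencies: 14, 36, 39, 41
n = 41, so the median is the value in position (n+1)/2 = 21.
Position 21 falls at value 2.

2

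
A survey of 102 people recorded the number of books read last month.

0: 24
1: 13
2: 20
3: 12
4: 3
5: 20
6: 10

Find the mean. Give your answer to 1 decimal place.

Values: 0, 1, 2, 3, 4, 5, 6
Σfx = 24×0 + 13×1 + 20×2 + 12×3 + 3×4 + 20×5 + 10×6 = 261
n = Σf = 102
Mean = 261 / 102 = 2.5588

2.6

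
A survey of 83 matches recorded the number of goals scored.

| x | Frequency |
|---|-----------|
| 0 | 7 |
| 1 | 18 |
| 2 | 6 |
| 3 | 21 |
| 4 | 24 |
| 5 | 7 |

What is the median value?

Cumulative frequencies: 7, 25, 31, 52, 76, 83
n = 83, so the median is the value in position (n+1)/2 = 42.
Position 42 falls at value 3.

3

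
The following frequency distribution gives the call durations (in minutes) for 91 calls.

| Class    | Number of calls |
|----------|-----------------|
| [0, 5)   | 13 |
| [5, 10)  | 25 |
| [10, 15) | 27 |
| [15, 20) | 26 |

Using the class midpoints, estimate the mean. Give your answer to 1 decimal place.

Midpoints: 2.5, 7.5, 12.5, 17.5
Σfm = 13×2.5 + 25×7.5 + 27×12.5 + 26×17.5 = 1012.5
n = Σf = 91
Mean = 1012.5 / 91 = 11.1264

11.1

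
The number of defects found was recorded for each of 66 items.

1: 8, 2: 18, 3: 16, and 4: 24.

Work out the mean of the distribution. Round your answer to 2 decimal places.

Values: 1, 2, 3, 4
Σfx = 8×1 + 18×2 + 16×3 + 24×4 = 188
n = Σf = 66
Mean = 188 / 66 = 2.8485

2.85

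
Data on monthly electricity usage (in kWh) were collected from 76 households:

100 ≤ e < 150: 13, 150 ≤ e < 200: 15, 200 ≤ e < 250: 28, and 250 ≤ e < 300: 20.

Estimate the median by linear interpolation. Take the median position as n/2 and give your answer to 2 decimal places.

217.86

Cumulative frequencies: 13, 28, 56, 76
n = 76; position = n/2 = 38.
This falls in the class 200 ≤ e < 250: L = 200, F = 28, f = 28, h = 50.
Median ≈ 200 + ((38 − 28) / 28) × 50 = 217.8571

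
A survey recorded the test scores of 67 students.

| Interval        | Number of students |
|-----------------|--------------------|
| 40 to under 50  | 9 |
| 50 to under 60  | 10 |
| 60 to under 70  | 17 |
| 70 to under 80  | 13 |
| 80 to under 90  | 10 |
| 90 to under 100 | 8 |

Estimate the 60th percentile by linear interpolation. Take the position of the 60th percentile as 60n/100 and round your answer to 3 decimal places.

Cumulative frequencies: 9, 19, 36, 49, 59, 67
n = 67; position = 60n/100 = 40.2.
This falls in the class 70 to under 80: L = 70, F = 36, f = 13, h = 10.
60th percentile ≈ 70 + ((40.2 − 36) / 13) × 10 = 73.2308

73.231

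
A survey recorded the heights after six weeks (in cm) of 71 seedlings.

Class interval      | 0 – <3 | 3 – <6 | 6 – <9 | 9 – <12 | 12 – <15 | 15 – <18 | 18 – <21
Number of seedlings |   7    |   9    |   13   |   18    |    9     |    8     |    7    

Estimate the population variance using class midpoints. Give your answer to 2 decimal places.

27.32

Midpoints: 1.5, 4.5, 7.5, 10.5, 13.5, 16.5, 19.5
n = 71, Σfm = 727.5, mean = 10.2465
Σfm² = 9393.75
Σf(m − x̄)² = Σfm² − (Σfm)²/n = 9393.75 − 727.5²/71 = 1939.4366
Population variance = 1939.4366 / 71 = 27.3160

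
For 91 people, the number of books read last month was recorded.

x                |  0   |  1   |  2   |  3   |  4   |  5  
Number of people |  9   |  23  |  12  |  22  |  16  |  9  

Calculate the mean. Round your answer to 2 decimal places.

Values: 0, 1, 2, 3, 4, 5
Σfx = 9×0 + 23×1 + 12×2 + 22×3 + 16×4 + 9×5 = 222
n = Σf = 91
Mean = 222 / 91 = 2.4396

2.44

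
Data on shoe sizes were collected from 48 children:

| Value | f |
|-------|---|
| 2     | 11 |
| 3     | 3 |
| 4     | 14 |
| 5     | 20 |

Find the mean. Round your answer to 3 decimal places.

Values: 2, 3, 4, 5
Σfx = 11×2 + 3×3 + 14×4 + 20×5 = 187
n = Σf = 48
Mean = 187 / 48 = 3.8958

3.896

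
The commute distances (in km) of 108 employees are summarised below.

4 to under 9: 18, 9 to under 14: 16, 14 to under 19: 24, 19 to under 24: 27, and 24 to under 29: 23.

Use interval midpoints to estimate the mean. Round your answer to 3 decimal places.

Midpoints: 6.5, 11.5, 16.5, 21.5, 26.5
Σfm = 18×6.5 + 16×11.5 + 24×16.5 + 27×21.5 + 23×26.5 = 1887
n = Σf = 108
Mean = 1887 / 108 = 17.4722

17.472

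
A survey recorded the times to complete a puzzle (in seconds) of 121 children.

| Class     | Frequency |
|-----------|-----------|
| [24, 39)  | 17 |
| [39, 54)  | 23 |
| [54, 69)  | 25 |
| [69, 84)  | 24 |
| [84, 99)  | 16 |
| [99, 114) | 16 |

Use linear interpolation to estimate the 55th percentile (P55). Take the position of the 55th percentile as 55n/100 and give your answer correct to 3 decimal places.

69.969

Cumulative frequencies: 17, 40, 65, 89, 105, 121
n = 121; position = 55n/100 = 66.55.
This falls in the class [69, 84): L = 69, F = 65, f = 24, h = 15.
55th percentile ≈ 69 + ((66.55 − 65) / 24) × 15 = 69.9688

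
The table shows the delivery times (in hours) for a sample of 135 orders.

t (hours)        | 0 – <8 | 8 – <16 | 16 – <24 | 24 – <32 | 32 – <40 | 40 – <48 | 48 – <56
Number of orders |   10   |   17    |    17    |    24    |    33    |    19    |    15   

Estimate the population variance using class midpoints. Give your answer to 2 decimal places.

Midpoints: 4, 12, 20, 28, 36, 44, 52
n = 135, Σfm = 4060, mean = 30.0741
Σfm² = 148336
Σf(m − x̄)² = Σfm² − (Σfm)²/n = 148336 − 4060²/135 = 26235.2593
Population variance = 26235.2593 / 135 = 194.3353

194.34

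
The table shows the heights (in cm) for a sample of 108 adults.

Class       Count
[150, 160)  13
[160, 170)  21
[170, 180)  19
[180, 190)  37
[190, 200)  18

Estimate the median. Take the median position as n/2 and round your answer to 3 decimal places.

Cumulative frequencies: 13, 34, 53, 90, 108
n = 108; position = n/2 = 54.
This falls in the class [180, 190): L = 180, F = 53, f = 37, h = 10.
Median ≈ 180 + ((54 − 53) / 37) × 10 = 180.2703

180.270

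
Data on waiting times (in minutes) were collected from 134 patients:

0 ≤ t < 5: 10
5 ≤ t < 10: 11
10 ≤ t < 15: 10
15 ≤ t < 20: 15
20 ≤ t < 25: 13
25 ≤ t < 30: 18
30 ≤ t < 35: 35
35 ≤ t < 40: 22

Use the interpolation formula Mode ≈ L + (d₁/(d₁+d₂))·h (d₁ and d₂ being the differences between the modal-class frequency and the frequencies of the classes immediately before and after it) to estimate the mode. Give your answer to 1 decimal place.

32.8

Modal class: 30 ≤ t < 35 (highest frequency 35).
d₁ = 35 − 18 = 17, d₂ = 35 − 22 = 13
Mode ≈ 30 + (17/(17+13)) × 5 = 30 + 2.8333 = 32.8333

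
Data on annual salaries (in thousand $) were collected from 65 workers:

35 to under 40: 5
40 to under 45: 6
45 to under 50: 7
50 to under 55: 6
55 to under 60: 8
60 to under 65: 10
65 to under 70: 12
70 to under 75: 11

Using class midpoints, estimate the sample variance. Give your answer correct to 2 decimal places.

Midpoints: 37.5, 42.5, 47.5, 52.5, 57.5, 62.5, 67.5, 72.5
n = 65, Σfm = 3782.5, mean = 58.1923
Σfm² = 228206.25
Σf(m − x̄)² = Σfm² − (Σfm)²/n = 228206.25 − 3782.5²/65 = 8093.8462
Sample variance = 8093.8462 / 64 = 126.4663

126.47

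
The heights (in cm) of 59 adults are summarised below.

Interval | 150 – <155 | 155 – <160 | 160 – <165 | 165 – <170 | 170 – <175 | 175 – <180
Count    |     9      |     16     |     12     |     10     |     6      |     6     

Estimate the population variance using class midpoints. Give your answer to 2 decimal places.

59.06

Midpoints: 152.5, 157.5, 162.5, 167.5, 172.5, 177.5
n = 59, Σfm = 9617.5, mean = 163.0085
Σfm² = 1571218.75
Σf(m − x̄)² = Σfm² − (Σfm)²/n = 1571218.75 − 9617.5²/59 = 3484.7458
Population variance = 3484.7458 / 59 = 59.0635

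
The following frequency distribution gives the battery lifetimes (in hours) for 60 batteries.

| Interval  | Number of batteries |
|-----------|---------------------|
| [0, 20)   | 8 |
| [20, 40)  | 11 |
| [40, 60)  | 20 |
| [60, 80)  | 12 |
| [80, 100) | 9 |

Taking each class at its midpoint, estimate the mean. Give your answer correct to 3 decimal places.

Midpoints: 10, 30, 50, 70, 90
Σfm = 8×10 + 11×30 + 20×50 + 12×70 + 9×90 = 3060
n = Σf = 60
Mean = 3060 / 60 = 51.0000

51.000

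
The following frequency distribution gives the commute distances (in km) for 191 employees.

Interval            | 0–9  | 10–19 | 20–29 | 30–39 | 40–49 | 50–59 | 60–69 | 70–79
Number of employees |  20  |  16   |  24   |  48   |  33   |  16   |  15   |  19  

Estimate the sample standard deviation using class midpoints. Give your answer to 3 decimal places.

Midpoints: 4.5, 14.5, 24.5, 34.5, 44.5, 54.5, 64.5, 74.5
n = 191, Σfm = 7289.5, mean = 38.1649
Σfm² = 356037.75
Σf(m − x̄)² = Σfm² − (Σfm)²/n = 356037.75 − 7289.5²/191 = 77834.5550
Sample variance = 77834.5550 / 190 = 409.6556
Standard deviation = √409.6556 = 20.2399

20.240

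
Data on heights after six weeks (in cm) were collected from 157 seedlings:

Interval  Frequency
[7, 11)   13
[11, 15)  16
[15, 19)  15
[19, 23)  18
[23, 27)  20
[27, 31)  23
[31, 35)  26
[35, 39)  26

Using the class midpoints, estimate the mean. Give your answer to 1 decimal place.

Midpoints: 9, 13, 17, 21, 25, 29, 33, 37
Σfm = 13×9 + 16×13 + 15×17 + 18×21 + 20×25 + 23×29 + 26×33 + 26×37 = 3945
n = Σf = 157
Mean = 3945 / 157 = 25.1274

25.1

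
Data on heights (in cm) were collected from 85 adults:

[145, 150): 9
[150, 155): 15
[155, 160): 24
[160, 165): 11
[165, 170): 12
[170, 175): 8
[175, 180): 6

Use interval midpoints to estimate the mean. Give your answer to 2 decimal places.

160.44

Midpoints: 147.5, 152.5, 157.5, 162.5, 167.5, 172.5, 177.5
Σfm = 9×147.5 + 15×152.5 + 24×157.5 + 11×162.5 + 12×167.5 + 8×172.5 + 6×177.5 = 13637.5
n = Σf = 85
Mean = 13637.5 / 85 = 160.4412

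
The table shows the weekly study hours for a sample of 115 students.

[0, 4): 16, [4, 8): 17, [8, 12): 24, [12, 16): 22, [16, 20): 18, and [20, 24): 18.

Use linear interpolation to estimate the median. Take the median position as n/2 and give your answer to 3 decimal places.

Cumulative frequencies: 16, 33, 57, 79, 97, 115
n = 115; position = n/2 = 57.5.
This falls in the class [12, 16): L = 12, F = 57, f = 22, h = 4.
Median ≈ 12 + ((57.5 − 57) / 22) × 4 = 12.0909

12.091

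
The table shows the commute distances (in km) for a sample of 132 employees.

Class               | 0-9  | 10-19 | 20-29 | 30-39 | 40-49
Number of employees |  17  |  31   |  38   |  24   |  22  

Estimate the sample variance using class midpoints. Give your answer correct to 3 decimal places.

161.017

Midpoints: 4.5, 14.5, 24.5, 34.5, 44.5
n = 132, Σfm = 3264, mean = 24.7273
Σfm² = 101803
Σf(m − x̄)² = Σfm² − (Σfm)²/n = 101803 − 3264²/132 = 21093.1818
Sample variance = 21093.1818 / 131 = 161.0167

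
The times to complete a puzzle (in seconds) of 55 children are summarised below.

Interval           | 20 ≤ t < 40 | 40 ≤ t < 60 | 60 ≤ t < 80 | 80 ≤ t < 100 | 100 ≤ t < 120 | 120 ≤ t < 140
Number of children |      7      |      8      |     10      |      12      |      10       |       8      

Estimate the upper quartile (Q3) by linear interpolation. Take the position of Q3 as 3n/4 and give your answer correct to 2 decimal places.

108.50

Cumulative frequencies: 7, 15, 25, 37, 47, 55
n = 55; position = 3n/4 = 41.25.
This falls in the class 100 ≤ t < 120: L = 100, F = 37, f = 10, h = 20.
Upper quartile ≈ 100 + ((41.25 − 37) / 10) × 20 = 108.5000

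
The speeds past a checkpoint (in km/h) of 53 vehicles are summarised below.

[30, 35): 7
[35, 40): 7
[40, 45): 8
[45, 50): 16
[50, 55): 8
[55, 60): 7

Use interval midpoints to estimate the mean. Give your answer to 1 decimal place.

45.5

Midpoints: 32.5, 37.5, 42.5, 47.5, 52.5, 57.5
Σfm = 7×32.5 + 7×37.5 + 8×42.5 + 16×47.5 + 8×52.5 + 7×57.5 = 2412.5
n = Σf = 53
Mean = 2412.5 / 53 = 45.5189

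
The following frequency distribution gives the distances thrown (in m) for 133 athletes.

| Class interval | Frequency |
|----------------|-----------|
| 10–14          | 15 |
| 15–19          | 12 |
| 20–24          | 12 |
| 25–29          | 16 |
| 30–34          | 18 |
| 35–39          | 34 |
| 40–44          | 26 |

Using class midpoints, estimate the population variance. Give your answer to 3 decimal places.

Midpoints: 12, 17, 22, 27, 32, 37, 42
n = 133, Σfm = 4006, mean = 30.1203
Σfm² = 133942
Σf(m − x̄)² = Σfm² − (Σfm)²/n = 133942 − 4006²/133 = 13280.0752
Population variance = 13280.0752 / 133 = 99.8502

99.850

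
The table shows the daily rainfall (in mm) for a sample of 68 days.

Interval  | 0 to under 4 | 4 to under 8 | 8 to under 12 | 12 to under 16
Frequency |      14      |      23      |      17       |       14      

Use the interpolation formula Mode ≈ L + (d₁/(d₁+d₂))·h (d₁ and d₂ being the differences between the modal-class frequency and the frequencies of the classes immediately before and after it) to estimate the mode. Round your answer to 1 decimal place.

6.4

Modal class: 4 to under 8 (highest frequency 23).
d₁ = 23 − 14 = 9, d₂ = 23 − 17 = 6
Mode ≈ 4 + (9/(9+6)) × 4 = 4 + 2.4000 = 6.4000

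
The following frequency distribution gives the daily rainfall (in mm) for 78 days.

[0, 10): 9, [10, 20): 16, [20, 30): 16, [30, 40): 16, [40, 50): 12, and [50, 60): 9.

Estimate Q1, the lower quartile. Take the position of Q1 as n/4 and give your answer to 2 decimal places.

16.56

Cumulative frequencies: 9, 25, 41, 57, 69, 78
n = 78; position = n/4 = 19.5.
This falls in the class [10, 20): L = 10, F = 9, f = 16, h = 10.
Lower quartile ≈ 10 + ((19.5 − 9) / 16) × 10 = 16.5625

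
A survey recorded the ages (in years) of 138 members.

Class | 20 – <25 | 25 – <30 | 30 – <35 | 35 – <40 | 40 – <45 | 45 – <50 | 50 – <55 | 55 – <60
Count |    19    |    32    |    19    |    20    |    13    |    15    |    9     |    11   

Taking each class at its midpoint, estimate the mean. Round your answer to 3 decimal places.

Midpoints: 22.5, 27.5, 32.5, 37.5, 42.5, 47.5, 52.5, 57.5
Σfm = 19×22.5 + 32×27.5 + 19×32.5 + 20×37.5 + 13×42.5 + 15×47.5 + 9×52.5 + 11×57.5 = 5045
n = Σf = 138
Mean = 5045 / 138 = 36.5580

36.558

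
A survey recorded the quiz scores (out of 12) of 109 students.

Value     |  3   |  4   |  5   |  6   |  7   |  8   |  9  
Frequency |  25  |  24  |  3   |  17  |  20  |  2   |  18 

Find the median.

Cumulative frequencies: 25, 49, 52, 69, 89, 91, 109
n = 109, so the median is the value in position (n+1)/2 = 55.
Position 55 falls at value 6.

6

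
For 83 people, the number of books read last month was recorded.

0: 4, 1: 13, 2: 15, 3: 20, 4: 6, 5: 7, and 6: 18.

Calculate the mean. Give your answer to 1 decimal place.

Values: 0, 1, 2, 3, 4, 5, 6
Σfx = 4×0 + 13×1 + 15×2 + 20×3 + 6×4 + 7×5 + 18×6 = 270
n = Σf = 83
Mean = 270 / 83 = 3.2530

3.3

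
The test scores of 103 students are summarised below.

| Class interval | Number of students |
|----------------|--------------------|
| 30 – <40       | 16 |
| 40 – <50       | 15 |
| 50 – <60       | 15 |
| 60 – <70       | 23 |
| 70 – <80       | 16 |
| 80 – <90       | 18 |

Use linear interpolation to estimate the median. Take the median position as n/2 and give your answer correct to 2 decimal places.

62.39

Cumulative frequencies: 16, 31, 46, 69, 85, 103
n = 103; position = n/2 = 51.5.
This falls in the class 60 – <70: L = 60, F = 46, f = 23, h = 10.
Median ≈ 60 + ((51.5 − 46) / 23) × 10 = 62.3913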